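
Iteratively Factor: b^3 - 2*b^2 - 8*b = (b)*(b^2 - 2*b - 8) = b*(b - 4)*(b + 2)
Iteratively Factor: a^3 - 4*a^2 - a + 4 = (a + 1)*(a^2 - 5*a + 4) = (a - 1)*(a + 1)*(a - 4)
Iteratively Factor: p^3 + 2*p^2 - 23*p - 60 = (p + 4)*(p^2 - 2*p - 15) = (p + 3)*(p + 4)*(p - 5)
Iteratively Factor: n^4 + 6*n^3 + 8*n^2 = (n + 4)*(n^3 + 2*n^2) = n*(n + 4)*(n^2 + 2*n) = n*(n + 2)*(n + 4)*(n)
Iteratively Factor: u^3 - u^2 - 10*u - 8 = (u - 4)*(u^2 + 3*u + 2) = (u - 4)*(u + 2)*(u + 1)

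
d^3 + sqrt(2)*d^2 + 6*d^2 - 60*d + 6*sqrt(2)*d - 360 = (d + 6)*(d - 5*sqrt(2))*(d + 6*sqrt(2))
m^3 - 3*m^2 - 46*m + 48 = (m - 8)*(m - 1)*(m + 6)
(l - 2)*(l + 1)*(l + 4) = l^3 + 3*l^2 - 6*l - 8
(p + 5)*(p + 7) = p^2 + 12*p + 35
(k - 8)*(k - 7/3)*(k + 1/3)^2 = k^4 - 29*k^3/3 + 107*k^2/9 + 305*k/27 + 56/27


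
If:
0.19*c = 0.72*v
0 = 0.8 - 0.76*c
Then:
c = 1.05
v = 0.28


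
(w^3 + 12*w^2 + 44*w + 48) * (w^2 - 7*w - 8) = w^5 + 5*w^4 - 48*w^3 - 356*w^2 - 688*w - 384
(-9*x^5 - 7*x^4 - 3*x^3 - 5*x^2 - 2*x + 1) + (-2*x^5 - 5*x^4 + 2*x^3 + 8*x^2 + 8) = -11*x^5 - 12*x^4 - x^3 + 3*x^2 - 2*x + 9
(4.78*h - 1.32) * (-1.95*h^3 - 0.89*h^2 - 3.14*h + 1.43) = -9.321*h^4 - 1.6802*h^3 - 13.8344*h^2 + 10.9802*h - 1.8876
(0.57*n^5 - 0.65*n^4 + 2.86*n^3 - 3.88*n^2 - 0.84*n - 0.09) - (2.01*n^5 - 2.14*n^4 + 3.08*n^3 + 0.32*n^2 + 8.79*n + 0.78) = -1.44*n^5 + 1.49*n^4 - 0.22*n^3 - 4.2*n^2 - 9.63*n - 0.87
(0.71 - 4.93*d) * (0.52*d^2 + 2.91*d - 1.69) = -2.5636*d^3 - 13.9771*d^2 + 10.3978*d - 1.1999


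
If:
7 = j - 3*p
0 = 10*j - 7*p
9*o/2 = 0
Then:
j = -49/23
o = 0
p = -70/23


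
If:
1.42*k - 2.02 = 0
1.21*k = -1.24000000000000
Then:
No Solution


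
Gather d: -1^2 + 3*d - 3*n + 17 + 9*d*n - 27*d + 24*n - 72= d*(9*n - 24) + 21*n - 56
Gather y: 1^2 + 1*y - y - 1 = 0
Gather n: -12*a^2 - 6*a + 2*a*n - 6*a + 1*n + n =-12*a^2 - 12*a + n*(2*a + 2)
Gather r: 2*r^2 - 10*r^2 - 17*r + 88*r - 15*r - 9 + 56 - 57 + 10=-8*r^2 + 56*r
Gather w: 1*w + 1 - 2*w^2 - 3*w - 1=-2*w^2 - 2*w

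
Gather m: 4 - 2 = 2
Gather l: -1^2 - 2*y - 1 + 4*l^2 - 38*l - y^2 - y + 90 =4*l^2 - 38*l - y^2 - 3*y + 88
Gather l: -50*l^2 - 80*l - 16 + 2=-50*l^2 - 80*l - 14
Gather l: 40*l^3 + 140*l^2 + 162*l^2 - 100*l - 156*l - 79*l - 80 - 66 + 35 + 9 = 40*l^3 + 302*l^2 - 335*l - 102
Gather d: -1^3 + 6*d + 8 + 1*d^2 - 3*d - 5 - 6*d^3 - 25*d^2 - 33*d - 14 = -6*d^3 - 24*d^2 - 30*d - 12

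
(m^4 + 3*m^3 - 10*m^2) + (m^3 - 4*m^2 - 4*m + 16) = m^4 + 4*m^3 - 14*m^2 - 4*m + 16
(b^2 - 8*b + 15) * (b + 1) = b^3 - 7*b^2 + 7*b + 15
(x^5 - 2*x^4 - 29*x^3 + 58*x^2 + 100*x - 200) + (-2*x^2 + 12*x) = x^5 - 2*x^4 - 29*x^3 + 56*x^2 + 112*x - 200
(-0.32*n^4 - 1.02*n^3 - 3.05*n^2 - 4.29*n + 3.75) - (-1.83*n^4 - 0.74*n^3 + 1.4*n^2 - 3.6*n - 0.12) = 1.51*n^4 - 0.28*n^3 - 4.45*n^2 - 0.69*n + 3.87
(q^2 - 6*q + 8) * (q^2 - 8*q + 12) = q^4 - 14*q^3 + 68*q^2 - 136*q + 96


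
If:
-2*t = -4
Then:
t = 2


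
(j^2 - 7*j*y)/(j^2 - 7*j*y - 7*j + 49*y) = j/(j - 7)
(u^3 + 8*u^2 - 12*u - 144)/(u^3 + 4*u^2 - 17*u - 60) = (u^2 + 12*u + 36)/(u^2 + 8*u + 15)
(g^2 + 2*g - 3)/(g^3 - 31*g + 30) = (g + 3)/(g^2 + g - 30)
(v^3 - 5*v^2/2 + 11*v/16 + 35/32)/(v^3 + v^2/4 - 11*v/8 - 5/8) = (v - 7/4)/(v + 1)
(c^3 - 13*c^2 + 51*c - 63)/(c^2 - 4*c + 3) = (c^2 - 10*c + 21)/(c - 1)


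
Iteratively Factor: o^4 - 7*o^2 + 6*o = (o + 3)*(o^3 - 3*o^2 + 2*o) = o*(o + 3)*(o^2 - 3*o + 2) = o*(o - 2)*(o + 3)*(o - 1)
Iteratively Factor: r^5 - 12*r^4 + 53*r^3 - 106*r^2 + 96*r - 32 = (r - 4)*(r^4 - 8*r^3 + 21*r^2 - 22*r + 8) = (r - 4)^2*(r^3 - 4*r^2 + 5*r - 2) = (r - 4)^2*(r - 1)*(r^2 - 3*r + 2) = (r - 4)^2*(r - 1)^2*(r - 2)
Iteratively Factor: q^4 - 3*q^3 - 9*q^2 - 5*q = (q - 5)*(q^3 + 2*q^2 + q) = (q - 5)*(q + 1)*(q^2 + q) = (q - 5)*(q + 1)^2*(q)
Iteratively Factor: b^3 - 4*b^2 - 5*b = (b - 5)*(b^2 + b) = b*(b - 5)*(b + 1)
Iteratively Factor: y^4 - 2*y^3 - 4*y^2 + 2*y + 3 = (y - 3)*(y^3 + y^2 - y - 1) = (y - 3)*(y - 1)*(y^2 + 2*y + 1) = (y - 3)*(y - 1)*(y + 1)*(y + 1)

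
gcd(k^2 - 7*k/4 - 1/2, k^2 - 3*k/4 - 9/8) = 1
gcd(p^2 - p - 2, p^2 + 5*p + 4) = p + 1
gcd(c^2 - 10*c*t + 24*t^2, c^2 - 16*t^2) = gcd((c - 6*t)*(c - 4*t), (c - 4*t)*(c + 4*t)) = -c + 4*t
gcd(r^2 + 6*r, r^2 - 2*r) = r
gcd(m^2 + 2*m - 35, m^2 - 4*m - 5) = m - 5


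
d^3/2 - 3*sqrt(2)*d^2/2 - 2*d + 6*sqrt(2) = (d/2 + 1)*(d - 2)*(d - 3*sqrt(2))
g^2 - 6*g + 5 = (g - 5)*(g - 1)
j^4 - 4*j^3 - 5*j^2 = j^2*(j - 5)*(j + 1)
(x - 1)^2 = x^2 - 2*x + 1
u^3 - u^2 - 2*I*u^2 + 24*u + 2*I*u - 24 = (u - 1)*(u - 6*I)*(u + 4*I)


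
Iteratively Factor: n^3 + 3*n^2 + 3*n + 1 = (n + 1)*(n^2 + 2*n + 1) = (n + 1)^2*(n + 1)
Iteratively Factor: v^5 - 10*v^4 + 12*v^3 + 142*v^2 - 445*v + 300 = (v - 1)*(v^4 - 9*v^3 + 3*v^2 + 145*v - 300) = (v - 3)*(v - 1)*(v^3 - 6*v^2 - 15*v + 100) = (v - 3)*(v - 1)*(v + 4)*(v^2 - 10*v + 25) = (v - 5)*(v - 3)*(v - 1)*(v + 4)*(v - 5)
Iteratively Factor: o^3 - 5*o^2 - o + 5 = (o - 1)*(o^2 - 4*o - 5) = (o - 5)*(o - 1)*(o + 1)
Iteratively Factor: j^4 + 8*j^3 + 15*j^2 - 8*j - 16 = (j - 1)*(j^3 + 9*j^2 + 24*j + 16) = (j - 1)*(j + 1)*(j^2 + 8*j + 16) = (j - 1)*(j + 1)*(j + 4)*(j + 4)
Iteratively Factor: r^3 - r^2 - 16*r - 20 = (r + 2)*(r^2 - 3*r - 10) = (r - 5)*(r + 2)*(r + 2)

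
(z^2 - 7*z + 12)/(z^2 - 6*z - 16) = (-z^2 + 7*z - 12)/(-z^2 + 6*z + 16)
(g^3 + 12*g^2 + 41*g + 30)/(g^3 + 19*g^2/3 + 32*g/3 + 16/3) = 3*(g^2 + 11*g + 30)/(3*g^2 + 16*g + 16)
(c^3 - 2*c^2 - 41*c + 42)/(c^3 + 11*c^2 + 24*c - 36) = (c - 7)/(c + 6)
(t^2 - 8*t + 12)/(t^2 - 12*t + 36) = (t - 2)/(t - 6)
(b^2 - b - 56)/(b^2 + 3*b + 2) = (b^2 - b - 56)/(b^2 + 3*b + 2)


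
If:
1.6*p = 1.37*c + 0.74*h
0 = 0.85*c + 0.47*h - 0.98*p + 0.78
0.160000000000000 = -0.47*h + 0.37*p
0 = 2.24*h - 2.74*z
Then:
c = -26.93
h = -29.08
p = -36.51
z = -23.78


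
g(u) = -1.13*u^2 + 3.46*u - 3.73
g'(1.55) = -0.04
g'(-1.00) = 5.72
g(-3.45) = -29.12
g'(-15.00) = 37.36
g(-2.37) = -18.28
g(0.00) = -3.73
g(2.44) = -2.02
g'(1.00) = 1.20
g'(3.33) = -4.07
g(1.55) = -1.08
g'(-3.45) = 11.26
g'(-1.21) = 6.19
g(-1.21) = -9.57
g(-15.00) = -309.88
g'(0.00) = 3.46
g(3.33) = -4.74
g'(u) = 3.46 - 2.26*u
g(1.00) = -1.40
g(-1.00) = -8.32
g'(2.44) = -2.05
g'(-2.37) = 8.82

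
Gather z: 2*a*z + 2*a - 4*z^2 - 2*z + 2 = 2*a - 4*z^2 + z*(2*a - 2) + 2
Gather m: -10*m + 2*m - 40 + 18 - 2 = -8*m - 24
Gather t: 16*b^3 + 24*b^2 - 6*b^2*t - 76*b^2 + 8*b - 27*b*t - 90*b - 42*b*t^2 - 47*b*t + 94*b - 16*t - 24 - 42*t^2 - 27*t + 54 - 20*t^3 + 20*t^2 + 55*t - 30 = 16*b^3 - 52*b^2 + 12*b - 20*t^3 + t^2*(-42*b - 22) + t*(-6*b^2 - 74*b + 12)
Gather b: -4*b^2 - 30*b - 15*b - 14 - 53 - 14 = -4*b^2 - 45*b - 81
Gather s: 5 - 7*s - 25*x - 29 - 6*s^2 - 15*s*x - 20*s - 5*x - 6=-6*s^2 + s*(-15*x - 27) - 30*x - 30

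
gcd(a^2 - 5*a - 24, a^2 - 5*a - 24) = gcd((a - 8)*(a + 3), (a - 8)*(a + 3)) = a^2 - 5*a - 24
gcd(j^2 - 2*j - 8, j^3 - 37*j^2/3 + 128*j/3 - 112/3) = j - 4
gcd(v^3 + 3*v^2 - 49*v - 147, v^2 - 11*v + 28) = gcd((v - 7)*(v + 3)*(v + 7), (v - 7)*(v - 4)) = v - 7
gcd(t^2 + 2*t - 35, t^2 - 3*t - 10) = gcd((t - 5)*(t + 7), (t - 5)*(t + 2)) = t - 5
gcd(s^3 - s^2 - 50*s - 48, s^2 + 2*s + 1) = s + 1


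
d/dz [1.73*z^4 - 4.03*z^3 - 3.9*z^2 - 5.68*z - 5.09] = 6.92*z^3 - 12.09*z^2 - 7.8*z - 5.68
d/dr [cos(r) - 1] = -sin(r)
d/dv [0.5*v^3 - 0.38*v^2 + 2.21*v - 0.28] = 1.5*v^2 - 0.76*v + 2.21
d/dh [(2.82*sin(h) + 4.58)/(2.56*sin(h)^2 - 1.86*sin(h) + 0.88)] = (-7.2192*sin(h)^2 - 23.4496*sin(h) + 11.0004)*cos(h)/(6.5536*sin(h)^4 - 9.5232*sin(h)^3 + 7.9652*sin(h)^2 - 3.2736*sin(h) + 0.7744)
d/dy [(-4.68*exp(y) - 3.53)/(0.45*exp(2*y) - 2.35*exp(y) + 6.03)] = (2.106*exp(2*y) + 3.177*exp(y) - 36.5159)*exp(y)/(0.2025*exp(4*y) - 2.115*exp(3*y) + 10.9495*exp(2*y) - 28.341*exp(y) + 36.3609)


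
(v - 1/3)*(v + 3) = v^2 + 8*v/3 - 1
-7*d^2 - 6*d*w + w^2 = (-7*d + w)*(d + w)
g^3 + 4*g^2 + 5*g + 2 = (g + 1)^2*(g + 2)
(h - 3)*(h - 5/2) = h^2 - 11*h/2 + 15/2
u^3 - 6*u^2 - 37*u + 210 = (u - 7)*(u - 5)*(u + 6)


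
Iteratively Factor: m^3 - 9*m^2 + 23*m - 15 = (m - 1)*(m^2 - 8*m + 15) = (m - 3)*(m - 1)*(m - 5)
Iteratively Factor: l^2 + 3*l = (l + 3)*(l)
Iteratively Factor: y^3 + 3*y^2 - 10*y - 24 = (y + 2)*(y^2 + y - 12) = (y - 3)*(y + 2)*(y + 4)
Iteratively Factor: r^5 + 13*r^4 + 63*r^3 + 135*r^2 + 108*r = (r + 3)*(r^4 + 10*r^3 + 33*r^2 + 36*r) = (r + 3)^2*(r^3 + 7*r^2 + 12*r) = r*(r + 3)^2*(r^2 + 7*r + 12) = r*(r + 3)^2*(r + 4)*(r + 3)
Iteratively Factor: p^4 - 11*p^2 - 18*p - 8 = (p + 1)*(p^3 - p^2 - 10*p - 8) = (p + 1)*(p + 2)*(p^2 - 3*p - 4) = (p - 4)*(p + 1)*(p + 2)*(p + 1)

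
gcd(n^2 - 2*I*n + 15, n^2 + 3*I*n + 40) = n - 5*I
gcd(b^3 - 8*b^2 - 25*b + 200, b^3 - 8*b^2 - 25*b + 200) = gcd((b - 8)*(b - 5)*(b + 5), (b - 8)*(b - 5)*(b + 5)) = b^3 - 8*b^2 - 25*b + 200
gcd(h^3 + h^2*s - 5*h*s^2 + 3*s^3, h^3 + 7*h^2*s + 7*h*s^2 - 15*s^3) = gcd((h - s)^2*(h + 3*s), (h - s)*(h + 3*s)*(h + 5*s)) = -h^2 - 2*h*s + 3*s^2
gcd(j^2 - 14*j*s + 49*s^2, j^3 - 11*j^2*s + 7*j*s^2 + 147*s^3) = j^2 - 14*j*s + 49*s^2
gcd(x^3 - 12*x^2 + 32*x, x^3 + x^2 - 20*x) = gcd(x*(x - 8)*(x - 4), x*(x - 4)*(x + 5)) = x^2 - 4*x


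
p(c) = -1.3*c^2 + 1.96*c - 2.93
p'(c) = 1.96 - 2.6*c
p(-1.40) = -8.22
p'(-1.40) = 5.60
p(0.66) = -2.20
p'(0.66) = 0.24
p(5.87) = -36.22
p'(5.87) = -13.30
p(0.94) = -2.24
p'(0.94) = -0.48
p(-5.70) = -56.34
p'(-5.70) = 16.78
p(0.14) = -2.68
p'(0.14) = 1.60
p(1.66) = -3.26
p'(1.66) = -2.36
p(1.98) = -4.15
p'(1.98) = -3.19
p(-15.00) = -324.83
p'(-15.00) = 40.96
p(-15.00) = -324.83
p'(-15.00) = 40.96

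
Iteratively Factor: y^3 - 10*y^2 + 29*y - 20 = (y - 4)*(y^2 - 6*y + 5) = (y - 5)*(y - 4)*(y - 1)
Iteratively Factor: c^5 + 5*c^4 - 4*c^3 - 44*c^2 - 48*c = (c)*(c^4 + 5*c^3 - 4*c^2 - 44*c - 48) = c*(c - 3)*(c^3 + 8*c^2 + 20*c + 16) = c*(c - 3)*(c + 4)*(c^2 + 4*c + 4) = c*(c - 3)*(c + 2)*(c + 4)*(c + 2)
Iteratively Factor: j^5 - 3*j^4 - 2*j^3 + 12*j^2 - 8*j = (j)*(j^4 - 3*j^3 - 2*j^2 + 12*j - 8) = j*(j - 1)*(j^3 - 2*j^2 - 4*j + 8) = j*(j - 1)*(j + 2)*(j^2 - 4*j + 4) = j*(j - 2)*(j - 1)*(j + 2)*(j - 2)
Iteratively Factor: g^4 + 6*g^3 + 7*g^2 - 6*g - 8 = (g + 4)*(g^3 + 2*g^2 - g - 2) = (g - 1)*(g + 4)*(g^2 + 3*g + 2) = (g - 1)*(g + 2)*(g + 4)*(g + 1)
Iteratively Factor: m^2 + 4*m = (m)*(m + 4)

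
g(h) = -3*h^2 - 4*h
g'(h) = -6*h - 4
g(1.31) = -10.39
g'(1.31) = -11.86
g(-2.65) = -10.47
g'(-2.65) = 11.90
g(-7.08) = -122.06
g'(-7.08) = 38.48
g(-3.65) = -25.37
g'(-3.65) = 17.90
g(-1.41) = -0.32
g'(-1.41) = 4.46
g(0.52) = -2.89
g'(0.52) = -7.12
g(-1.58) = -1.17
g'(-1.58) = 5.48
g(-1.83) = -2.73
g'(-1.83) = 6.98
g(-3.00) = -15.00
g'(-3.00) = 14.00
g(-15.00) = -615.00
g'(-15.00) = 86.00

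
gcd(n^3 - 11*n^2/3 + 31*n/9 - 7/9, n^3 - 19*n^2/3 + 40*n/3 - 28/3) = n - 7/3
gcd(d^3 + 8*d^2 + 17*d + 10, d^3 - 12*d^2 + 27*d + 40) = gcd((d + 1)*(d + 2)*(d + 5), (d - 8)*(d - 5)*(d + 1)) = d + 1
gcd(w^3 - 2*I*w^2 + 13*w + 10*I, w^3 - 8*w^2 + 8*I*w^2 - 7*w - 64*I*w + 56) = w + I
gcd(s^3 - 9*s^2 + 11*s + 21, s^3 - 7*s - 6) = s^2 - 2*s - 3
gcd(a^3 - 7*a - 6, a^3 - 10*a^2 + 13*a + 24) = a^2 - 2*a - 3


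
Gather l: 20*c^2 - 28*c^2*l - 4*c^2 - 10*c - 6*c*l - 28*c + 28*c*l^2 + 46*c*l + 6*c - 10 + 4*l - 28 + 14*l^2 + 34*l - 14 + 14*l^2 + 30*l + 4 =16*c^2 - 32*c + l^2*(28*c + 28) + l*(-28*c^2 + 40*c + 68) - 48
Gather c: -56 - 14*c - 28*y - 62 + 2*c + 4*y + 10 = -12*c - 24*y - 108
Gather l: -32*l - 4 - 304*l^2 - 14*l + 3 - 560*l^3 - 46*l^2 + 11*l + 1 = -560*l^3 - 350*l^2 - 35*l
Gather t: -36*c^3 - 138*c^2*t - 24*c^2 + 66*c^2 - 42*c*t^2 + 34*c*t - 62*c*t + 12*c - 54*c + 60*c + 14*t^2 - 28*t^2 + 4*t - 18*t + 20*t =-36*c^3 + 42*c^2 + 18*c + t^2*(-42*c - 14) + t*(-138*c^2 - 28*c + 6)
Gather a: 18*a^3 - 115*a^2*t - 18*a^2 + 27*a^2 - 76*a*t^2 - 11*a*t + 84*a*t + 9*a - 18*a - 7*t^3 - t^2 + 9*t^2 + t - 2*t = 18*a^3 + a^2*(9 - 115*t) + a*(-76*t^2 + 73*t - 9) - 7*t^3 + 8*t^2 - t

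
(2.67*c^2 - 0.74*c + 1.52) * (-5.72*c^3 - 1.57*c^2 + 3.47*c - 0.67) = -15.2724*c^5 + 0.0408999999999997*c^4 + 1.7323*c^3 - 6.7431*c^2 + 5.7702*c - 1.0184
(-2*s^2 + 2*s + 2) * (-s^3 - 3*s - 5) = 2*s^5 - 2*s^4 + 4*s^3 + 4*s^2 - 16*s - 10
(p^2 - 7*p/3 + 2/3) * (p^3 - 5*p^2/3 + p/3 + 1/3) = p^5 - 4*p^4 + 44*p^3/9 - 14*p^2/9 - 5*p/9 + 2/9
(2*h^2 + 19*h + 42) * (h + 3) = 2*h^3 + 25*h^2 + 99*h + 126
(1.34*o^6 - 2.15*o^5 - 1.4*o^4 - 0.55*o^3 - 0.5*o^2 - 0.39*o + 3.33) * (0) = 0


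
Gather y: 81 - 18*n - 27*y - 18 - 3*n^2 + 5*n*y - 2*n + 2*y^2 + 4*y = -3*n^2 - 20*n + 2*y^2 + y*(5*n - 23) + 63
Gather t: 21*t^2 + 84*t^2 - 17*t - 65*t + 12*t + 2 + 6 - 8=105*t^2 - 70*t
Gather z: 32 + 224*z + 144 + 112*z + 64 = 336*z + 240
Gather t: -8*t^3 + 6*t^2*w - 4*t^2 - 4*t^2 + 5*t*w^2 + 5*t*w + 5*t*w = -8*t^3 + t^2*(6*w - 8) + t*(5*w^2 + 10*w)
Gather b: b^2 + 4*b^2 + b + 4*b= 5*b^2 + 5*b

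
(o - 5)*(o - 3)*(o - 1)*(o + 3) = o^4 - 6*o^3 - 4*o^2 + 54*o - 45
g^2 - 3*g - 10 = (g - 5)*(g + 2)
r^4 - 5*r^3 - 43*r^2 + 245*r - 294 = (r - 7)*(r - 3)*(r - 2)*(r + 7)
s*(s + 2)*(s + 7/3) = s^3 + 13*s^2/3 + 14*s/3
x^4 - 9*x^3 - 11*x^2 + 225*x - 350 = (x - 7)*(x - 5)*(x - 2)*(x + 5)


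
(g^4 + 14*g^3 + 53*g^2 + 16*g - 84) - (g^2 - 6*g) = g^4 + 14*g^3 + 52*g^2 + 22*g - 84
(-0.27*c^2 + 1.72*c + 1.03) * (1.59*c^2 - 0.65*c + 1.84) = -0.4293*c^4 + 2.9103*c^3 + 0.0229*c^2 + 2.4953*c + 1.8952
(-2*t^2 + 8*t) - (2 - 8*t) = -2*t^2 + 16*t - 2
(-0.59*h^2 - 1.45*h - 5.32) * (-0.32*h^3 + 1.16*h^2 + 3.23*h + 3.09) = 0.1888*h^5 - 0.2204*h^4 - 1.8853*h^3 - 12.6778*h^2 - 21.6641*h - 16.4388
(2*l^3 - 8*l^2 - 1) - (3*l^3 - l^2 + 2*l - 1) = -l^3 - 7*l^2 - 2*l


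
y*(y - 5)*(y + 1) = y^3 - 4*y^2 - 5*y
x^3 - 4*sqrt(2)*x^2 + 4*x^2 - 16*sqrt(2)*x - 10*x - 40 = (x + 4)*(x - 5*sqrt(2))*(x + sqrt(2))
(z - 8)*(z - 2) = z^2 - 10*z + 16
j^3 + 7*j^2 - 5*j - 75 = (j - 3)*(j + 5)^2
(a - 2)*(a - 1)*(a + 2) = a^3 - a^2 - 4*a + 4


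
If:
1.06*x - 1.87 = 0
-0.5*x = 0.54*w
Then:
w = -1.63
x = 1.76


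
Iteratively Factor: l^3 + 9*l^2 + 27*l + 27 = (l + 3)*(l^2 + 6*l + 9) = (l + 3)^2*(l + 3)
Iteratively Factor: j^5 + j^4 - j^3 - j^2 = (j)*(j^4 + j^3 - j^2 - j) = j*(j - 1)*(j^3 + 2*j^2 + j) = j*(j - 1)*(j + 1)*(j^2 + j) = j^2*(j - 1)*(j + 1)*(j + 1)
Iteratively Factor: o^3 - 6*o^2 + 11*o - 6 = (o - 2)*(o^2 - 4*o + 3) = (o - 2)*(o - 1)*(o - 3)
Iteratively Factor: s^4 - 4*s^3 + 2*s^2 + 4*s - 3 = (s + 1)*(s^3 - 5*s^2 + 7*s - 3) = (s - 1)*(s + 1)*(s^2 - 4*s + 3) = (s - 3)*(s - 1)*(s + 1)*(s - 1)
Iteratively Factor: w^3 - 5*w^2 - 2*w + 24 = (w - 4)*(w^2 - w - 6) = (w - 4)*(w + 2)*(w - 3)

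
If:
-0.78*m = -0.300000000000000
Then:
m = 0.38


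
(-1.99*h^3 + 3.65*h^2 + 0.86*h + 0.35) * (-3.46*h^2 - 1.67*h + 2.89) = 6.8854*h^5 - 9.3057*h^4 - 14.8222*h^3 + 7.9013*h^2 + 1.9009*h + 1.0115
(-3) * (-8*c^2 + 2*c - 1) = 24*c^2 - 6*c + 3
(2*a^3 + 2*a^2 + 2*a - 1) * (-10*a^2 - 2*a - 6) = -20*a^5 - 24*a^4 - 36*a^3 - 6*a^2 - 10*a + 6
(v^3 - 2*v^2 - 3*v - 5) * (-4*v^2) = -4*v^5 + 8*v^4 + 12*v^3 + 20*v^2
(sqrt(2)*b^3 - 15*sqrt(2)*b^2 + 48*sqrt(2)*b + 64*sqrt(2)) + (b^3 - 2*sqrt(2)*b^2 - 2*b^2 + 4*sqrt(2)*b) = b^3 + sqrt(2)*b^3 - 17*sqrt(2)*b^2 - 2*b^2 + 52*sqrt(2)*b + 64*sqrt(2)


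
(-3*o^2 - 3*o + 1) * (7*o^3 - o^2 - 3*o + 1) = -21*o^5 - 18*o^4 + 19*o^3 + 5*o^2 - 6*o + 1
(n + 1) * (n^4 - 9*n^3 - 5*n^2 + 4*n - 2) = n^5 - 8*n^4 - 14*n^3 - n^2 + 2*n - 2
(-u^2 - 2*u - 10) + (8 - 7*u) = -u^2 - 9*u - 2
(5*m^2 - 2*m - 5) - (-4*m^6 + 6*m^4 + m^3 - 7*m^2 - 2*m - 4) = 4*m^6 - 6*m^4 - m^3 + 12*m^2 - 1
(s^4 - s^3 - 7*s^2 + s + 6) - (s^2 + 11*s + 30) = s^4 - s^3 - 8*s^2 - 10*s - 24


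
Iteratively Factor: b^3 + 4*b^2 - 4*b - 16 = (b + 2)*(b^2 + 2*b - 8) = (b + 2)*(b + 4)*(b - 2)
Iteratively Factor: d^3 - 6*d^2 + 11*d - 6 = (d - 1)*(d^2 - 5*d + 6) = (d - 3)*(d - 1)*(d - 2)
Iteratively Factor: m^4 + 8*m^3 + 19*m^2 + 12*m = (m + 3)*(m^3 + 5*m^2 + 4*m) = m*(m + 3)*(m^2 + 5*m + 4) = m*(m + 1)*(m + 3)*(m + 4)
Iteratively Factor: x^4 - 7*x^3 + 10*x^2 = (x)*(x^3 - 7*x^2 + 10*x) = x^2*(x^2 - 7*x + 10) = x^2*(x - 2)*(x - 5)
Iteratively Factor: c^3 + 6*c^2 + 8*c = (c + 2)*(c^2 + 4*c) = (c + 2)*(c + 4)*(c)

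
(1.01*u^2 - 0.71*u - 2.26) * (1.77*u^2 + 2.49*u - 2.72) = 1.7877*u^4 + 1.2582*u^3 - 8.5153*u^2 - 3.6962*u + 6.1472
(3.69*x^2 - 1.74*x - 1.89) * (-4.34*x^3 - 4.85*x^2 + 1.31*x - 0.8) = -16.0146*x^5 - 10.3449*x^4 + 21.4755*x^3 + 3.9351*x^2 - 1.0839*x + 1.512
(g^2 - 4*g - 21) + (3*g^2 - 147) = 4*g^2 - 4*g - 168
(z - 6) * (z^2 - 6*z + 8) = z^3 - 12*z^2 + 44*z - 48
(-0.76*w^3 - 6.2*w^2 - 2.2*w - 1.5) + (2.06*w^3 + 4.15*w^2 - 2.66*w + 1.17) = 1.3*w^3 - 2.05*w^2 - 4.86*w - 0.33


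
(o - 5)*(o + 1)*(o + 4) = o^3 - 21*o - 20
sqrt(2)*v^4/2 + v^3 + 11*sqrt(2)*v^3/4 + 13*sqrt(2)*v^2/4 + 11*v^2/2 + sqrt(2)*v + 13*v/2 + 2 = (v + 1/2)*(v + 1)*(v + 4)*(sqrt(2)*v/2 + 1)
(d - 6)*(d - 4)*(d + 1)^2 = d^4 - 8*d^3 + 5*d^2 + 38*d + 24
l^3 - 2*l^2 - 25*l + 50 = (l - 5)*(l - 2)*(l + 5)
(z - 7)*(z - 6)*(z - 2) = z^3 - 15*z^2 + 68*z - 84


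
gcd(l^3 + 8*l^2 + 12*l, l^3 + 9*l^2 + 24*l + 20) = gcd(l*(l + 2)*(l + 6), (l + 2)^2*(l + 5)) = l + 2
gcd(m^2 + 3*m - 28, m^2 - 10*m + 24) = m - 4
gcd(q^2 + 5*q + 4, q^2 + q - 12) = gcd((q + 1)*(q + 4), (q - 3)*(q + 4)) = q + 4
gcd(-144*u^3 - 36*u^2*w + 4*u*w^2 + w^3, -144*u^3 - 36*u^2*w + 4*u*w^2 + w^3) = 144*u^3 + 36*u^2*w - 4*u*w^2 - w^3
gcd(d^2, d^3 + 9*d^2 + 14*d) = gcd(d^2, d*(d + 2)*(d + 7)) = d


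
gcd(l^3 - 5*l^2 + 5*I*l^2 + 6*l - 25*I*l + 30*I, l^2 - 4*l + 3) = l - 3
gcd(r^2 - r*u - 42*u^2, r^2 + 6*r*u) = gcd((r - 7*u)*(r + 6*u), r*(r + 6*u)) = r + 6*u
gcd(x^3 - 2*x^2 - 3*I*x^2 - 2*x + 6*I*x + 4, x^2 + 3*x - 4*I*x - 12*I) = 1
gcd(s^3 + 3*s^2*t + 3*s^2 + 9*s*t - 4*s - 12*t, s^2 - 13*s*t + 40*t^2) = 1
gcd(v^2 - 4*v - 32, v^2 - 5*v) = 1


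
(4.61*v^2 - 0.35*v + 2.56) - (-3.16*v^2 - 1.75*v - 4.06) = 7.77*v^2 + 1.4*v + 6.62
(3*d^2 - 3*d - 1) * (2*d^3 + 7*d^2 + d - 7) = 6*d^5 + 15*d^4 - 20*d^3 - 31*d^2 + 20*d + 7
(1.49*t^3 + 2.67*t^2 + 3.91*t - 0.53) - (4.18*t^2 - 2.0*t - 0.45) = 1.49*t^3 - 1.51*t^2 + 5.91*t - 0.08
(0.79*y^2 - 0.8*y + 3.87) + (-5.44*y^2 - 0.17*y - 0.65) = -4.65*y^2 - 0.97*y + 3.22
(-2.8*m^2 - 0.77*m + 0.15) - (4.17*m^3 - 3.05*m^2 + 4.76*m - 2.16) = -4.17*m^3 + 0.25*m^2 - 5.53*m + 2.31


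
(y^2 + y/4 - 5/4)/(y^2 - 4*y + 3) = (y + 5/4)/(y - 3)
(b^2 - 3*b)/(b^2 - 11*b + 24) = b/(b - 8)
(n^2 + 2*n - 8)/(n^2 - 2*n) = (n + 4)/n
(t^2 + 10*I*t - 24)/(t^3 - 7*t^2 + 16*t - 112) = (t + 6*I)/(t^2 - t*(7 + 4*I) + 28*I)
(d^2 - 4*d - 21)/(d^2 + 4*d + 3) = (d - 7)/(d + 1)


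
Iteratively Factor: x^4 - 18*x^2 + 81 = (x + 3)*(x^3 - 3*x^2 - 9*x + 27) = (x - 3)*(x + 3)*(x^2 - 9) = (x - 3)^2*(x + 3)*(x + 3)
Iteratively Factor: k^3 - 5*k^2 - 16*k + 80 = (k - 4)*(k^2 - k - 20) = (k - 5)*(k - 4)*(k + 4)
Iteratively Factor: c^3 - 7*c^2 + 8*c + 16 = (c - 4)*(c^2 - 3*c - 4) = (c - 4)^2*(c + 1)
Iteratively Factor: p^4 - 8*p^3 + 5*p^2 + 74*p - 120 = (p - 2)*(p^3 - 6*p^2 - 7*p + 60) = (p - 5)*(p - 2)*(p^2 - p - 12) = (p - 5)*(p - 2)*(p + 3)*(p - 4)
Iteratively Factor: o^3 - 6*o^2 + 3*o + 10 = (o - 5)*(o^2 - o - 2) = (o - 5)*(o + 1)*(o - 2)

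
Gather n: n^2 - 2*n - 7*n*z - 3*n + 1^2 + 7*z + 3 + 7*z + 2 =n^2 + n*(-7*z - 5) + 14*z + 6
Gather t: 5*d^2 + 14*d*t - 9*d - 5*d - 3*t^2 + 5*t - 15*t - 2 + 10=5*d^2 - 14*d - 3*t^2 + t*(14*d - 10) + 8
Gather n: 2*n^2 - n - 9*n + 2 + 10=2*n^2 - 10*n + 12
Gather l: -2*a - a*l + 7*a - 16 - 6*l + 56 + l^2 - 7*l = 5*a + l^2 + l*(-a - 13) + 40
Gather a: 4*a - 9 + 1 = 4*a - 8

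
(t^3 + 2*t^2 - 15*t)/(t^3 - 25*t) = (t - 3)/(t - 5)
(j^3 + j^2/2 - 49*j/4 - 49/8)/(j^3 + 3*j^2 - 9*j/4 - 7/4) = (j - 7/2)/(j - 1)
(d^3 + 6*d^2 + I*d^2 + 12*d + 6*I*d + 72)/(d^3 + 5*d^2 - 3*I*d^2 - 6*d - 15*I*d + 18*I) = (d + 4*I)/(d - 1)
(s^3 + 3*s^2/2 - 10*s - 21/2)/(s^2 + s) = s + 1/2 - 21/(2*s)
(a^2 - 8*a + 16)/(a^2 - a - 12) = (a - 4)/(a + 3)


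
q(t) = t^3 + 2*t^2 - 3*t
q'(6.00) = 129.00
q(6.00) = 270.00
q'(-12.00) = 381.00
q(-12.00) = -1404.00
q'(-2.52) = 5.97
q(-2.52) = 4.26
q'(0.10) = -2.57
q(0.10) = -0.28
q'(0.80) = 2.12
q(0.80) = -0.61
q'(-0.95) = -4.09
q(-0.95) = 3.80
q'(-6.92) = 112.98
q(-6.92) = -214.84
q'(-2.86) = 10.10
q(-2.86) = 1.55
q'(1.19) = 6.01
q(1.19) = 0.95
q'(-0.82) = -4.26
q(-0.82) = 3.25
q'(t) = 3*t^2 + 4*t - 3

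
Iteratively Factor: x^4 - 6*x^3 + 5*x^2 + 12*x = (x)*(x^3 - 6*x^2 + 5*x + 12) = x*(x - 4)*(x^2 - 2*x - 3) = x*(x - 4)*(x + 1)*(x - 3)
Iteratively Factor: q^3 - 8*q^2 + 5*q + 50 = (q - 5)*(q^2 - 3*q - 10) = (q - 5)*(q + 2)*(q - 5)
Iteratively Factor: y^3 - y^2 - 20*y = (y + 4)*(y^2 - 5*y) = y*(y + 4)*(y - 5)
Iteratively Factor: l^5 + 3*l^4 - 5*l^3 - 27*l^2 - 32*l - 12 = (l + 1)*(l^4 + 2*l^3 - 7*l^2 - 20*l - 12) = (l + 1)^2*(l^3 + l^2 - 8*l - 12) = (l - 3)*(l + 1)^2*(l^2 + 4*l + 4) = (l - 3)*(l + 1)^2*(l + 2)*(l + 2)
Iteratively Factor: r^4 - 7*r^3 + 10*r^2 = (r)*(r^3 - 7*r^2 + 10*r) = r*(r - 5)*(r^2 - 2*r) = r*(r - 5)*(r - 2)*(r)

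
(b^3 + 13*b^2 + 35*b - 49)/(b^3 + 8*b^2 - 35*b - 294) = (b - 1)/(b - 6)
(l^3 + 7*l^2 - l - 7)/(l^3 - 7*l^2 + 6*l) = (l^2 + 8*l + 7)/(l*(l - 6))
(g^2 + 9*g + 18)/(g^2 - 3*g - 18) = (g + 6)/(g - 6)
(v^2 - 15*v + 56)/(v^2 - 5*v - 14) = (v - 8)/(v + 2)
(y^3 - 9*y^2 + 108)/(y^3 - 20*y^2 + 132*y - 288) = (y + 3)/(y - 8)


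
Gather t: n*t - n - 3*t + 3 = -n + t*(n - 3) + 3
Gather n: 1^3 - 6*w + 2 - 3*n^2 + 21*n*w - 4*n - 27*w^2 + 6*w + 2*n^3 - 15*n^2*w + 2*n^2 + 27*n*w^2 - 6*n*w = 2*n^3 + n^2*(-15*w - 1) + n*(27*w^2 + 15*w - 4) - 27*w^2 + 3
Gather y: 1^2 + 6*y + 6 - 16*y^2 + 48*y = -16*y^2 + 54*y + 7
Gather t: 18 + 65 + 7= 90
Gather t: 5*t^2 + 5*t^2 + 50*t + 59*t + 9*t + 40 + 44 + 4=10*t^2 + 118*t + 88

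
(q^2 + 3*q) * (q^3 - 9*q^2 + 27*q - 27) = q^5 - 6*q^4 + 54*q^2 - 81*q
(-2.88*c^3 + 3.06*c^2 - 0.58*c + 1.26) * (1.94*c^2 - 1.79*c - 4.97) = -5.5872*c^5 + 11.0916*c^4 + 7.711*c^3 - 11.7256*c^2 + 0.6272*c - 6.2622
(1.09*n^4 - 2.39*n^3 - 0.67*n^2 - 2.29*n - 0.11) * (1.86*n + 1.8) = 2.0274*n^5 - 2.4834*n^4 - 5.5482*n^3 - 5.4654*n^2 - 4.3266*n - 0.198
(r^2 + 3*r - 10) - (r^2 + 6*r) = -3*r - 10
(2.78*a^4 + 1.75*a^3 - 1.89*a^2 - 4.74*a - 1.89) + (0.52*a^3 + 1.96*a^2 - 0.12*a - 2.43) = 2.78*a^4 + 2.27*a^3 + 0.0700000000000001*a^2 - 4.86*a - 4.32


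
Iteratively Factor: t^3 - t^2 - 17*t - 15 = (t + 3)*(t^2 - 4*t - 5) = (t + 1)*(t + 3)*(t - 5)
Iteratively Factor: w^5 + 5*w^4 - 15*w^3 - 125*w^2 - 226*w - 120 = (w + 2)*(w^4 + 3*w^3 - 21*w^2 - 83*w - 60) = (w + 2)*(w + 4)*(w^3 - w^2 - 17*w - 15) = (w + 1)*(w + 2)*(w + 4)*(w^2 - 2*w - 15) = (w - 5)*(w + 1)*(w + 2)*(w + 4)*(w + 3)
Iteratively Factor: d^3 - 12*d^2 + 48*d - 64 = (d - 4)*(d^2 - 8*d + 16) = (d - 4)^2*(d - 4)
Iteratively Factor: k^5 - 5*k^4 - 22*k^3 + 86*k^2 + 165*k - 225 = (k - 5)*(k^4 - 22*k^2 - 24*k + 45) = (k - 5)*(k - 1)*(k^3 + k^2 - 21*k - 45) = (k - 5)^2*(k - 1)*(k^2 + 6*k + 9) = (k - 5)^2*(k - 1)*(k + 3)*(k + 3)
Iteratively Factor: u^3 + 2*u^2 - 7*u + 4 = (u - 1)*(u^2 + 3*u - 4) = (u - 1)^2*(u + 4)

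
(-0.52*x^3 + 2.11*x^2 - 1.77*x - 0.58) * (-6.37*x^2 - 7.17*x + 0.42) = 3.3124*x^5 - 9.7123*x^4 - 4.0722*x^3 + 17.2717*x^2 + 3.4152*x - 0.2436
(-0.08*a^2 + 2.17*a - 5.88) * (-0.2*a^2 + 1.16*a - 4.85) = 0.016*a^4 - 0.5268*a^3 + 4.0812*a^2 - 17.3453*a + 28.518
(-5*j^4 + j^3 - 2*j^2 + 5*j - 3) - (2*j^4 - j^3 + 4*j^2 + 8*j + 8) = -7*j^4 + 2*j^3 - 6*j^2 - 3*j - 11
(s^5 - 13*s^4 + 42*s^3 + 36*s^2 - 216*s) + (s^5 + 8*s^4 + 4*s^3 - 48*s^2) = 2*s^5 - 5*s^4 + 46*s^3 - 12*s^2 - 216*s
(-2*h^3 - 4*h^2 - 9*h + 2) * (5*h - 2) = -10*h^4 - 16*h^3 - 37*h^2 + 28*h - 4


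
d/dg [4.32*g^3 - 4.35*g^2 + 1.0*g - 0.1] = 12.96*g^2 - 8.7*g + 1.0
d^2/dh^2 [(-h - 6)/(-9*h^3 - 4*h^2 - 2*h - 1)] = 2*((h + 6)*(27*h^2 + 8*h + 2)^2 - (27*h^2 + 8*h + (h + 6)*(27*h + 4) + 2)*(9*h^3 + 4*h^2 + 2*h + 1))/(9*h^3 + 4*h^2 + 2*h + 1)^3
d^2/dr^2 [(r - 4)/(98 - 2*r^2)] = (4*r^2*(4 - r) + (3*r - 4)*(r^2 - 49))/(r^2 - 49)^3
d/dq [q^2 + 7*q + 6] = 2*q + 7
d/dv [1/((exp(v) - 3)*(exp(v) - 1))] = 2*(2 - exp(v))*exp(v)/(exp(4*v) - 8*exp(3*v) + 22*exp(2*v) - 24*exp(v) + 9)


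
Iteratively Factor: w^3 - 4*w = (w)*(w^2 - 4) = w*(w - 2)*(w + 2)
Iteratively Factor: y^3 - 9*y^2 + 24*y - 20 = (y - 2)*(y^2 - 7*y + 10) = (y - 5)*(y - 2)*(y - 2)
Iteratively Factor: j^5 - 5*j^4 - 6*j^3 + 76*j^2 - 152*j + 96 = (j - 2)*(j^4 - 3*j^3 - 12*j^2 + 52*j - 48) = (j - 2)^2*(j^3 - j^2 - 14*j + 24) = (j - 3)*(j - 2)^2*(j^2 + 2*j - 8) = (j - 3)*(j - 2)^2*(j + 4)*(j - 2)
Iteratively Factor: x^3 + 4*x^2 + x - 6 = (x + 3)*(x^2 + x - 2) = (x - 1)*(x + 3)*(x + 2)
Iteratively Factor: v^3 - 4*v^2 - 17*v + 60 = (v - 3)*(v^2 - v - 20) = (v - 3)*(v + 4)*(v - 5)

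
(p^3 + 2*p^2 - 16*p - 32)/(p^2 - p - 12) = (p^2 + 6*p + 8)/(p + 3)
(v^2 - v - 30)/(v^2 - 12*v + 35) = (v^2 - v - 30)/(v^2 - 12*v + 35)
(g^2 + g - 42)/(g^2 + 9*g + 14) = (g - 6)/(g + 2)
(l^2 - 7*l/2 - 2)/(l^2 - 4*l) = (l + 1/2)/l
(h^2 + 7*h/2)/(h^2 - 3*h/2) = (2*h + 7)/(2*h - 3)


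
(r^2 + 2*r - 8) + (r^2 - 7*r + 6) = 2*r^2 - 5*r - 2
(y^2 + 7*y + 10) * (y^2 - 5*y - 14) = y^4 + 2*y^3 - 39*y^2 - 148*y - 140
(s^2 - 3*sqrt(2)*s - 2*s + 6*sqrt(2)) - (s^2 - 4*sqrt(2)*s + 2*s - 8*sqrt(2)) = -4*s + sqrt(2)*s + 14*sqrt(2)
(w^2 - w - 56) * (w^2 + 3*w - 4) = w^4 + 2*w^3 - 63*w^2 - 164*w + 224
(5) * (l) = 5*l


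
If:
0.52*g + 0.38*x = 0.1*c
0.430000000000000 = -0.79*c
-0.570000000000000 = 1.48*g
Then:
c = -0.54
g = -0.39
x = 0.38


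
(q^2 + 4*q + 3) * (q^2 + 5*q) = q^4 + 9*q^3 + 23*q^2 + 15*q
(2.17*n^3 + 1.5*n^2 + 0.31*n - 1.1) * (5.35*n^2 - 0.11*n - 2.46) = 11.6095*n^5 + 7.7863*n^4 - 3.8447*n^3 - 9.6091*n^2 - 0.6416*n + 2.706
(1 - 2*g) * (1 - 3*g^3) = 6*g^4 - 3*g^3 - 2*g + 1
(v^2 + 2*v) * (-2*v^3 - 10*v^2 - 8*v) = -2*v^5 - 14*v^4 - 28*v^3 - 16*v^2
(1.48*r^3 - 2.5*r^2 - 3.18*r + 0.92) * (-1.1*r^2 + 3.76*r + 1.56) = -1.628*r^5 + 8.3148*r^4 - 3.5932*r^3 - 16.8688*r^2 - 1.5016*r + 1.4352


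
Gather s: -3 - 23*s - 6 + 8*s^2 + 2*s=8*s^2 - 21*s - 9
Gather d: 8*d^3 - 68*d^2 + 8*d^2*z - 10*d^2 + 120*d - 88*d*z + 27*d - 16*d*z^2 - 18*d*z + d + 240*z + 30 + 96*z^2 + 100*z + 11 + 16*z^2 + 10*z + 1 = 8*d^3 + d^2*(8*z - 78) + d*(-16*z^2 - 106*z + 148) + 112*z^2 + 350*z + 42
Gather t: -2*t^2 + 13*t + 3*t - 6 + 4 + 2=-2*t^2 + 16*t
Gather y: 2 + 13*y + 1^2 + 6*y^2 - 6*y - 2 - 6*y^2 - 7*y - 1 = 0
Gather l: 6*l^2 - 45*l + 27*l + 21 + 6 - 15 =6*l^2 - 18*l + 12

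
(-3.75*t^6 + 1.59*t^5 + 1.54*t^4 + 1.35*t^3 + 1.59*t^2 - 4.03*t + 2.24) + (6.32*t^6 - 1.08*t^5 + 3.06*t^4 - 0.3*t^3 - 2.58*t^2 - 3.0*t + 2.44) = 2.57*t^6 + 0.51*t^5 + 4.6*t^4 + 1.05*t^3 - 0.99*t^2 - 7.03*t + 4.68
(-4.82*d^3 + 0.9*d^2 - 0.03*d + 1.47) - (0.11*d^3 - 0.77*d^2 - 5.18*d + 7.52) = -4.93*d^3 + 1.67*d^2 + 5.15*d - 6.05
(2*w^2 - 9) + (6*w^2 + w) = 8*w^2 + w - 9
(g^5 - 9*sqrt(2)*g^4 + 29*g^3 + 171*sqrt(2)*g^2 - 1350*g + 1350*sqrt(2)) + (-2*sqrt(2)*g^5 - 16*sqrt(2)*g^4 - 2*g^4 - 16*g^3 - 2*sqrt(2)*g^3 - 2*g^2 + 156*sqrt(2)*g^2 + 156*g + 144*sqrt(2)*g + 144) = -2*sqrt(2)*g^5 + g^5 - 25*sqrt(2)*g^4 - 2*g^4 - 2*sqrt(2)*g^3 + 13*g^3 - 2*g^2 + 327*sqrt(2)*g^2 - 1194*g + 144*sqrt(2)*g + 144 + 1350*sqrt(2)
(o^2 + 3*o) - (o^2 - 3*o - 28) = 6*o + 28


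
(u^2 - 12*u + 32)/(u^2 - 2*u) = (u^2 - 12*u + 32)/(u*(u - 2))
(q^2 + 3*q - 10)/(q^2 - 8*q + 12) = (q + 5)/(q - 6)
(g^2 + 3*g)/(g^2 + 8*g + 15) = g/(g + 5)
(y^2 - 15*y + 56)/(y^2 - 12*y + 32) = (y - 7)/(y - 4)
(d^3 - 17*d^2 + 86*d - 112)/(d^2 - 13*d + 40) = (d^2 - 9*d + 14)/(d - 5)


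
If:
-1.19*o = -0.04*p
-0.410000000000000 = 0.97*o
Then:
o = -0.42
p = -12.57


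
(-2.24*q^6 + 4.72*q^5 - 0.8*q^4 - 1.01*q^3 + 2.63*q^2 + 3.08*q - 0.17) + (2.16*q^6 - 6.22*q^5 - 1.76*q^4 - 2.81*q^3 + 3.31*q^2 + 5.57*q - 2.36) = -0.0800000000000001*q^6 - 1.5*q^5 - 2.56*q^4 - 3.82*q^3 + 5.94*q^2 + 8.65*q - 2.53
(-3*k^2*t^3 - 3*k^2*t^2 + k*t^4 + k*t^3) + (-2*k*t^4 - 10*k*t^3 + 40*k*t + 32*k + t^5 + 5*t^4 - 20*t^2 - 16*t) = -3*k^2*t^3 - 3*k^2*t^2 - k*t^4 - 9*k*t^3 + 40*k*t + 32*k + t^5 + 5*t^4 - 20*t^2 - 16*t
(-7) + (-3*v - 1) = -3*v - 8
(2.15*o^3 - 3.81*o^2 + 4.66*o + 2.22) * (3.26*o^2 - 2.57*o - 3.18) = 7.009*o^5 - 17.9461*o^4 + 18.1463*o^3 + 7.3768*o^2 - 20.5242*o - 7.0596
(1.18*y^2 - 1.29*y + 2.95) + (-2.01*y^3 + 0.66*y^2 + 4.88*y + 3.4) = -2.01*y^3 + 1.84*y^2 + 3.59*y + 6.35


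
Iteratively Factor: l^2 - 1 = (l + 1)*(l - 1)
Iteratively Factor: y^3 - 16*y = (y + 4)*(y^2 - 4*y) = y*(y + 4)*(y - 4)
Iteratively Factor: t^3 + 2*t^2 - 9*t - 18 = (t + 3)*(t^2 - t - 6) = (t + 2)*(t + 3)*(t - 3)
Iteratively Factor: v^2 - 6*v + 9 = (v - 3)*(v - 3)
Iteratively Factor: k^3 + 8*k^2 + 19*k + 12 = (k + 3)*(k^2 + 5*k + 4) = (k + 1)*(k + 3)*(k + 4)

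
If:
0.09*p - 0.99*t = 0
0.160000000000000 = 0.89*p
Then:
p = 0.18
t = 0.02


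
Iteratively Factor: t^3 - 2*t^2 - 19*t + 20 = (t - 1)*(t^2 - t - 20) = (t - 1)*(t + 4)*(t - 5)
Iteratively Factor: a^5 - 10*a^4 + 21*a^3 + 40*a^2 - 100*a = (a)*(a^4 - 10*a^3 + 21*a^2 + 40*a - 100) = a*(a - 2)*(a^3 - 8*a^2 + 5*a + 50) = a*(a - 2)*(a + 2)*(a^2 - 10*a + 25) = a*(a - 5)*(a - 2)*(a + 2)*(a - 5)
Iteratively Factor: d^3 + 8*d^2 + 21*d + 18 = (d + 3)*(d^2 + 5*d + 6) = (d + 3)^2*(d + 2)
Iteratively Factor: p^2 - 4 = (p + 2)*(p - 2)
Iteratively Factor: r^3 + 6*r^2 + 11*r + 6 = (r + 3)*(r^2 + 3*r + 2) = (r + 1)*(r + 3)*(r + 2)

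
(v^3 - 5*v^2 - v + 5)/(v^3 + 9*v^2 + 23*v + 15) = (v^2 - 6*v + 5)/(v^2 + 8*v + 15)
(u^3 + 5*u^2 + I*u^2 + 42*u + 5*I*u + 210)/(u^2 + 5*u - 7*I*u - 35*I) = (u^2 + I*u + 42)/(u - 7*I)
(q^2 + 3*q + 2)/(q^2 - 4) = (q + 1)/(q - 2)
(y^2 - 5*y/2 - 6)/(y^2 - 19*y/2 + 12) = (2*y^2 - 5*y - 12)/(2*y^2 - 19*y + 24)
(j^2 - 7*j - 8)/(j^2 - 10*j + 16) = (j + 1)/(j - 2)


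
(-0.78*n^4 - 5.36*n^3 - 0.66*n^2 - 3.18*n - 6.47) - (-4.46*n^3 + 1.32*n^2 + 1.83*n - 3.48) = -0.78*n^4 - 0.9*n^3 - 1.98*n^2 - 5.01*n - 2.99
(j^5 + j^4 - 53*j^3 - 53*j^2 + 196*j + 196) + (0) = j^5 + j^4 - 53*j^3 - 53*j^2 + 196*j + 196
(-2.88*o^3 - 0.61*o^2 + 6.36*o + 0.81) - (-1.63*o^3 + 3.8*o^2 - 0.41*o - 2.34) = -1.25*o^3 - 4.41*o^2 + 6.77*o + 3.15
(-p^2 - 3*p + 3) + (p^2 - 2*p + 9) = 12 - 5*p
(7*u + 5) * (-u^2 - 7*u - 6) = -7*u^3 - 54*u^2 - 77*u - 30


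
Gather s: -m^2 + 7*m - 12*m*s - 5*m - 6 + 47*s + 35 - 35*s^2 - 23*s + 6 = -m^2 + 2*m - 35*s^2 + s*(24 - 12*m) + 35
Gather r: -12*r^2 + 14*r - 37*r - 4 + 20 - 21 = -12*r^2 - 23*r - 5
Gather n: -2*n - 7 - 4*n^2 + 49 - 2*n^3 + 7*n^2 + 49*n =-2*n^3 + 3*n^2 + 47*n + 42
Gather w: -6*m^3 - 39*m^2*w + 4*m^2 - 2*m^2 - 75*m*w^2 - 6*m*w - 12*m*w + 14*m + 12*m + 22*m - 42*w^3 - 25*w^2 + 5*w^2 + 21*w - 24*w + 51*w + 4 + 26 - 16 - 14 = -6*m^3 + 2*m^2 + 48*m - 42*w^3 + w^2*(-75*m - 20) + w*(-39*m^2 - 18*m + 48)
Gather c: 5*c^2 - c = 5*c^2 - c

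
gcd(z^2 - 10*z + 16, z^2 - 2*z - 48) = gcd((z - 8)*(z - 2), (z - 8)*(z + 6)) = z - 8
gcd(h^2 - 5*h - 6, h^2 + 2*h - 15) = 1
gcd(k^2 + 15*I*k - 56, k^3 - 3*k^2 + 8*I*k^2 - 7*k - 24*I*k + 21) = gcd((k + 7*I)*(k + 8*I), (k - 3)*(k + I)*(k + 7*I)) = k + 7*I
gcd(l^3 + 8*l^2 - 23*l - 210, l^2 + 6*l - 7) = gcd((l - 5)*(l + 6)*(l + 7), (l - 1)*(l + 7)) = l + 7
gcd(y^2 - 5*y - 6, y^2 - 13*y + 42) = y - 6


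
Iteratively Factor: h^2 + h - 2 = (h + 2)*(h - 1)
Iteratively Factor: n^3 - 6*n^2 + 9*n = (n - 3)*(n^2 - 3*n) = n*(n - 3)*(n - 3)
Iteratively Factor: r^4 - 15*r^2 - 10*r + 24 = (r + 3)*(r^3 - 3*r^2 - 6*r + 8) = (r - 4)*(r + 3)*(r^2 + r - 2) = (r - 4)*(r + 2)*(r + 3)*(r - 1)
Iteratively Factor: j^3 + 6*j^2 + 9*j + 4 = (j + 1)*(j^2 + 5*j + 4) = (j + 1)^2*(j + 4)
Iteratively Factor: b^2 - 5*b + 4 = (b - 4)*(b - 1)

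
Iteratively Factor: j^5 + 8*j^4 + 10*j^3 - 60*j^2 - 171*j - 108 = (j + 3)*(j^4 + 5*j^3 - 5*j^2 - 45*j - 36) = (j + 3)^2*(j^3 + 2*j^2 - 11*j - 12) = (j + 1)*(j + 3)^2*(j^2 + j - 12) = (j - 3)*(j + 1)*(j + 3)^2*(j + 4)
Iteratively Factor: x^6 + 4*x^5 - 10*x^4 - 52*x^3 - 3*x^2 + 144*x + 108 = (x + 2)*(x^5 + 2*x^4 - 14*x^3 - 24*x^2 + 45*x + 54) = (x + 2)*(x + 3)*(x^4 - x^3 - 11*x^2 + 9*x + 18) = (x - 2)*(x + 2)*(x + 3)*(x^3 + x^2 - 9*x - 9) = (x - 3)*(x - 2)*(x + 2)*(x + 3)*(x^2 + 4*x + 3) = (x - 3)*(x - 2)*(x + 1)*(x + 2)*(x + 3)*(x + 3)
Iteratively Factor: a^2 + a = (a)*(a + 1)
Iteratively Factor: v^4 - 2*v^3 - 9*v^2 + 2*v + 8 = (v - 1)*(v^3 - v^2 - 10*v - 8) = (v - 1)*(v + 1)*(v^2 - 2*v - 8) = (v - 4)*(v - 1)*(v + 1)*(v + 2)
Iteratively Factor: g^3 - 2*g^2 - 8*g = (g)*(g^2 - 2*g - 8) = g*(g - 4)*(g + 2)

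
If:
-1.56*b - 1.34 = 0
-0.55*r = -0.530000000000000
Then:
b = -0.86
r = 0.96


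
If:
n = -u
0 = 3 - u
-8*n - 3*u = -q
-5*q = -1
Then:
No Solution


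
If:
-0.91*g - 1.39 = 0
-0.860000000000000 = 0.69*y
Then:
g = -1.53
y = -1.25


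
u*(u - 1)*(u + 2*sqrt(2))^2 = u^4 - u^3 + 4*sqrt(2)*u^3 - 4*sqrt(2)*u^2 + 8*u^2 - 8*u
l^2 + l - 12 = (l - 3)*(l + 4)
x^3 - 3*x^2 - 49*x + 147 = (x - 7)*(x - 3)*(x + 7)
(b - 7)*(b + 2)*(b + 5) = b^3 - 39*b - 70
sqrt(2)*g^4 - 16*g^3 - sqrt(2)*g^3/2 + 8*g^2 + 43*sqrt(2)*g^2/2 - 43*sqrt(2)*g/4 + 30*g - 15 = (g - 1/2)*(g - 6*sqrt(2))*(g - 5*sqrt(2)/2)*(sqrt(2)*g + 1)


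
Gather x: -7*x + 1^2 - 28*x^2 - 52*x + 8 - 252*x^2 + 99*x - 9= -280*x^2 + 40*x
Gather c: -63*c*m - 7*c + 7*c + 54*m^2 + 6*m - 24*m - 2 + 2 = -63*c*m + 54*m^2 - 18*m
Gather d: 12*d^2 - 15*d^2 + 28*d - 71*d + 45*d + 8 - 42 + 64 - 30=-3*d^2 + 2*d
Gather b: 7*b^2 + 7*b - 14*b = 7*b^2 - 7*b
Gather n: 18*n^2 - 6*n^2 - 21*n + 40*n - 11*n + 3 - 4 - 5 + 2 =12*n^2 + 8*n - 4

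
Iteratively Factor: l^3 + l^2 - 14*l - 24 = (l - 4)*(l^2 + 5*l + 6) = (l - 4)*(l + 2)*(l + 3)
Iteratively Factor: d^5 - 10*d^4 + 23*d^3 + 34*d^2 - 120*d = (d)*(d^4 - 10*d^3 + 23*d^2 + 34*d - 120) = d*(d - 4)*(d^3 - 6*d^2 - d + 30) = d*(d - 5)*(d - 4)*(d^2 - d - 6) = d*(d - 5)*(d - 4)*(d + 2)*(d - 3)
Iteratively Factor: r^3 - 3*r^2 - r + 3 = (r - 3)*(r^2 - 1) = (r - 3)*(r + 1)*(r - 1)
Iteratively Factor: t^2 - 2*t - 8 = (t - 4)*(t + 2)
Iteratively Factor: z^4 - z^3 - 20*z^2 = (z - 5)*(z^3 + 4*z^2) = (z - 5)*(z + 4)*(z^2) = z*(z - 5)*(z + 4)*(z)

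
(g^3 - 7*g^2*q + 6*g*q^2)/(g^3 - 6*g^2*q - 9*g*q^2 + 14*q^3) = g*(-g + 6*q)/(-g^2 + 5*g*q + 14*q^2)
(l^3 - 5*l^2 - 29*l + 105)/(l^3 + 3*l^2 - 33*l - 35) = (l^3 - 5*l^2 - 29*l + 105)/(l^3 + 3*l^2 - 33*l - 35)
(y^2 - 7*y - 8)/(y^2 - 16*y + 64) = (y + 1)/(y - 8)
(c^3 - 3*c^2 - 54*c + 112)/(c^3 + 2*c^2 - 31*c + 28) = (c^2 - 10*c + 16)/(c^2 - 5*c + 4)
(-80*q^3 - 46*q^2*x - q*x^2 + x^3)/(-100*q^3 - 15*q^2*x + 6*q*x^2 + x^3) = (-16*q^2 - 6*q*x + x^2)/(-20*q^2 + q*x + x^2)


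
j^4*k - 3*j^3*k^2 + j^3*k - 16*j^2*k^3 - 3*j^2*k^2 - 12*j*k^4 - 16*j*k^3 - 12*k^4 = (j - 6*k)*(j + k)*(j + 2*k)*(j*k + k)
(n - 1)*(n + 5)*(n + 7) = n^3 + 11*n^2 + 23*n - 35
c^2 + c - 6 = (c - 2)*(c + 3)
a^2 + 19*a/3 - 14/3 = (a - 2/3)*(a + 7)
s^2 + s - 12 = (s - 3)*(s + 4)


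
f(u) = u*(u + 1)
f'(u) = 2*u + 1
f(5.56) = 36.47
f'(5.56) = 12.12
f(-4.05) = 12.35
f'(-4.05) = -7.10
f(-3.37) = 7.99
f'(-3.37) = -5.74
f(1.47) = 3.63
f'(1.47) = 3.94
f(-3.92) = 11.45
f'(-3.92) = -6.84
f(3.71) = 17.47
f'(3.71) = 8.42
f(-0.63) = -0.23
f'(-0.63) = -0.26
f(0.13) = 0.15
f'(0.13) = 1.26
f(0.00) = 0.00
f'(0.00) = 1.00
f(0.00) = 0.00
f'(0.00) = 1.00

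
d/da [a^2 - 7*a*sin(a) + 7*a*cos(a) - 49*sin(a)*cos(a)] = -7*sqrt(2)*a*sin(a + pi/4) + 2*a - 49*cos(2*a) + 7*sqrt(2)*cos(a + pi/4)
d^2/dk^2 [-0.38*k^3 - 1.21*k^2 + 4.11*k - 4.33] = -2.28*k - 2.42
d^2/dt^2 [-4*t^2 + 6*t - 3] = -8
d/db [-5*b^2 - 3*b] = -10*b - 3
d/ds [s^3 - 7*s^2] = s*(3*s - 14)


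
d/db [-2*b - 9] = -2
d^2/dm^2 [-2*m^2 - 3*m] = -4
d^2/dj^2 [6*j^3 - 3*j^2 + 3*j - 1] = 36*j - 6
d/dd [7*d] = 7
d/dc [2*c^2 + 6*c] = 4*c + 6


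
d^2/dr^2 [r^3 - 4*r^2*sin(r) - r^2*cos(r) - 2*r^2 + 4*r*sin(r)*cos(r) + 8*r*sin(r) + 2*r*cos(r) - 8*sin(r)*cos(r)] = 4*r^2*sin(r) + r^2*cos(r) - 4*r*sin(r) - 8*r*sin(2*r) - 18*r*cos(r) + 6*r - 12*sin(r) + 16*sin(2*r) + 14*cos(r) + 8*cos(2*r) - 4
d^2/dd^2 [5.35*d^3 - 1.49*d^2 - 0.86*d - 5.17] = 32.1*d - 2.98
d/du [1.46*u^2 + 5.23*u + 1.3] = 2.92*u + 5.23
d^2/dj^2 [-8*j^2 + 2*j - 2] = -16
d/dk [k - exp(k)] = 1 - exp(k)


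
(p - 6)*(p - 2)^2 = p^3 - 10*p^2 + 28*p - 24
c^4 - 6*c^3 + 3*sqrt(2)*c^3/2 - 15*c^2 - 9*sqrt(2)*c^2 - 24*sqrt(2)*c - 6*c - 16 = (c - 8)*(c + 2)*(c + sqrt(2)/2)*(c + sqrt(2))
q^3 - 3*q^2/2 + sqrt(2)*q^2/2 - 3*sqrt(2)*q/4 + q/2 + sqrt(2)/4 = (q - 1)*(q - 1/2)*(q + sqrt(2)/2)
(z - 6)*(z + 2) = z^2 - 4*z - 12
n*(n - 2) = n^2 - 2*n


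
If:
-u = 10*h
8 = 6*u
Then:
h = -2/15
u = 4/3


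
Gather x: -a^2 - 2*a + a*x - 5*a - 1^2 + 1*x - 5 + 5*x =-a^2 - 7*a + x*(a + 6) - 6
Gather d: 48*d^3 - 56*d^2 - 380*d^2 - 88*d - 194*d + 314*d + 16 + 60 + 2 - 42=48*d^3 - 436*d^2 + 32*d + 36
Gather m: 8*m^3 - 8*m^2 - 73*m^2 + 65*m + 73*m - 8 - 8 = 8*m^3 - 81*m^2 + 138*m - 16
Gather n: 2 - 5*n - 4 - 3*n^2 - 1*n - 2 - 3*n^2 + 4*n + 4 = -6*n^2 - 2*n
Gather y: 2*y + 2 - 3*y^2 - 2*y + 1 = 3 - 3*y^2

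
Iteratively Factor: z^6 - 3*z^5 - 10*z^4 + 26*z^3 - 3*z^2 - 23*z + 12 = (z - 4)*(z^5 + z^4 - 6*z^3 + 2*z^2 + 5*z - 3) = (z - 4)*(z + 3)*(z^4 - 2*z^3 + 2*z - 1) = (z - 4)*(z + 1)*(z + 3)*(z^3 - 3*z^2 + 3*z - 1) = (z - 4)*(z - 1)*(z + 1)*(z + 3)*(z^2 - 2*z + 1) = (z - 4)*(z - 1)^2*(z + 1)*(z + 3)*(z - 1)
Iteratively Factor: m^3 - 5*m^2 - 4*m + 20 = (m + 2)*(m^2 - 7*m + 10) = (m - 2)*(m + 2)*(m - 5)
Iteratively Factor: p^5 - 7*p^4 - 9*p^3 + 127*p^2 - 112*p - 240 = (p + 4)*(p^4 - 11*p^3 + 35*p^2 - 13*p - 60) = (p - 3)*(p + 4)*(p^3 - 8*p^2 + 11*p + 20) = (p - 5)*(p - 3)*(p + 4)*(p^2 - 3*p - 4) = (p - 5)*(p - 4)*(p - 3)*(p + 4)*(p + 1)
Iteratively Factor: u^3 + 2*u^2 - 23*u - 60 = (u - 5)*(u^2 + 7*u + 12) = (u - 5)*(u + 3)*(u + 4)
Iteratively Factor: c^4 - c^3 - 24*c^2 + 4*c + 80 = (c - 2)*(c^3 + c^2 - 22*c - 40) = (c - 2)*(c + 4)*(c^2 - 3*c - 10) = (c - 2)*(c + 2)*(c + 4)*(c - 5)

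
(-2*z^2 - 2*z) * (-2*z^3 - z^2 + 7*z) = 4*z^5 + 6*z^4 - 12*z^3 - 14*z^2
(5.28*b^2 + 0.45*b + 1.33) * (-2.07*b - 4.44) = -10.9296*b^3 - 24.3747*b^2 - 4.7511*b - 5.9052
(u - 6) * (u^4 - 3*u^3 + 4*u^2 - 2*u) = u^5 - 9*u^4 + 22*u^3 - 26*u^2 + 12*u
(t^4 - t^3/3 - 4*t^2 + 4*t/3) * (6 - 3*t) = -3*t^5 + 7*t^4 + 10*t^3 - 28*t^2 + 8*t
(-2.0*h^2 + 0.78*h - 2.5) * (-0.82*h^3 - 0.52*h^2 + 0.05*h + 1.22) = 1.64*h^5 + 0.4004*h^4 + 1.5444*h^3 - 1.101*h^2 + 0.8266*h - 3.05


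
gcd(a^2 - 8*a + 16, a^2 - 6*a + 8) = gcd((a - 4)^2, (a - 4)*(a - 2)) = a - 4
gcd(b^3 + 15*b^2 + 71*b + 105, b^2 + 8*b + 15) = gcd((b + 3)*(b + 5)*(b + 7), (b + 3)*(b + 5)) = b^2 + 8*b + 15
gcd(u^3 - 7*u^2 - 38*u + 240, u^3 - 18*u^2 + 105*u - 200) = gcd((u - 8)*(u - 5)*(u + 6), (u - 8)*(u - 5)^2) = u^2 - 13*u + 40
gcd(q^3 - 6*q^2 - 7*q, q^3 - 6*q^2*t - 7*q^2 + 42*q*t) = q^2 - 7*q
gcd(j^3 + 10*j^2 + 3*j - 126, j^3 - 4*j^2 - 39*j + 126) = j^2 + 3*j - 18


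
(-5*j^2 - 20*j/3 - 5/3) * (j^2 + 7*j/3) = -5*j^4 - 55*j^3/3 - 155*j^2/9 - 35*j/9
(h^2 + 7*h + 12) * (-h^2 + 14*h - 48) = -h^4 + 7*h^3 + 38*h^2 - 168*h - 576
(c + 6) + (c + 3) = 2*c + 9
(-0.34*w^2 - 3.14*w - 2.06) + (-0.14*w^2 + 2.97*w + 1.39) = -0.48*w^2 - 0.17*w - 0.67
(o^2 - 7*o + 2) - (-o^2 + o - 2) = 2*o^2 - 8*o + 4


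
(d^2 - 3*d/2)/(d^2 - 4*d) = (d - 3/2)/(d - 4)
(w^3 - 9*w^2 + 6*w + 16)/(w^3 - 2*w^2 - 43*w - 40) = (w - 2)/(w + 5)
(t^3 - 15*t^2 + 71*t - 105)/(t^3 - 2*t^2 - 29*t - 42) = (t^2 - 8*t + 15)/(t^2 + 5*t + 6)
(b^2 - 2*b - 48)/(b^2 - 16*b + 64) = (b + 6)/(b - 8)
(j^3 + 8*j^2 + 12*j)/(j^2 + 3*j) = (j^2 + 8*j + 12)/(j + 3)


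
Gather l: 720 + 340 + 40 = 1100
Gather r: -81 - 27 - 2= -110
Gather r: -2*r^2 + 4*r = -2*r^2 + 4*r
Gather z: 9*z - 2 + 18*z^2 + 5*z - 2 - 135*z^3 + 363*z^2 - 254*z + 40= -135*z^3 + 381*z^2 - 240*z + 36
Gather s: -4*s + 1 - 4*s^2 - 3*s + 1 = -4*s^2 - 7*s + 2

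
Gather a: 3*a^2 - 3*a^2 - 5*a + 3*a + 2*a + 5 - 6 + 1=0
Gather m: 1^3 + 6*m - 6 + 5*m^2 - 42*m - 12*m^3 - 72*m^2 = -12*m^3 - 67*m^2 - 36*m - 5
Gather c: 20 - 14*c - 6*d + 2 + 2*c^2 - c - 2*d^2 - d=2*c^2 - 15*c - 2*d^2 - 7*d + 22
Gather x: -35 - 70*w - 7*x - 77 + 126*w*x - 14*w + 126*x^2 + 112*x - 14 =-84*w + 126*x^2 + x*(126*w + 105) - 126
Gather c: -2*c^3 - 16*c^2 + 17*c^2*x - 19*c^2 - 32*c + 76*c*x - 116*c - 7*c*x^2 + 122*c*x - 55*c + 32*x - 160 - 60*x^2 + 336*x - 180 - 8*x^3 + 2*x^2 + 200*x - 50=-2*c^3 + c^2*(17*x - 35) + c*(-7*x^2 + 198*x - 203) - 8*x^3 - 58*x^2 + 568*x - 390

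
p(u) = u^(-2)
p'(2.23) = -0.18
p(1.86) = 0.29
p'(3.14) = -0.06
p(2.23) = 0.20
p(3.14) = 0.10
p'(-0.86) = 3.14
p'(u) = -2/u^3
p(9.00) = 0.01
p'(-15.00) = 0.00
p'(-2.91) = 0.08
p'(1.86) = -0.31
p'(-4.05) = 0.03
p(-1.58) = 0.40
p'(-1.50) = 0.59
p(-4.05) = 0.06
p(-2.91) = 0.12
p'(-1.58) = 0.51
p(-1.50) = 0.44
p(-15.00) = 0.00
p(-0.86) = 1.35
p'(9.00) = 0.00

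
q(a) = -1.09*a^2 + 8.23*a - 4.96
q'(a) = 8.23 - 2.18*a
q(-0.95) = -13.76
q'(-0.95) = 10.30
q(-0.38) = -8.24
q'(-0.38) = 9.06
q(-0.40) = -8.43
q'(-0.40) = 9.10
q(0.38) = -1.99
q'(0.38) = 7.40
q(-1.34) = -17.95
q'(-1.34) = 11.15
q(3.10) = 10.08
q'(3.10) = 1.47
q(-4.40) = -62.27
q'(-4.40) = 17.82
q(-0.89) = -13.15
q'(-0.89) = 10.17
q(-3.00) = -39.46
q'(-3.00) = 14.77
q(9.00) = -19.18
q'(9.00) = -11.39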